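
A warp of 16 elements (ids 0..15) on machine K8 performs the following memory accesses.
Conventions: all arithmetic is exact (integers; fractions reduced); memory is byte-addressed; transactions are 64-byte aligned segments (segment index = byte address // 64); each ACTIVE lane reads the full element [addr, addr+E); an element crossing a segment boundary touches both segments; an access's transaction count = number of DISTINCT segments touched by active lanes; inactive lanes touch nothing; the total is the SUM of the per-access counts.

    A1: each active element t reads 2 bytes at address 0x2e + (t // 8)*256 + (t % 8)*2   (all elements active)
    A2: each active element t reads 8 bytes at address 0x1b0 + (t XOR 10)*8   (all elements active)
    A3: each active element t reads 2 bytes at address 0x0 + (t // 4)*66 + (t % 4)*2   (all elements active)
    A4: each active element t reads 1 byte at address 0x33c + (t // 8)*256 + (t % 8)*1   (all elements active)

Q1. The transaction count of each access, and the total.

A1: 2 transactions
A2: 3 transactions
A3: 4 transactions
A4: 4 transactions

Answer: 2,3,4,4; total 13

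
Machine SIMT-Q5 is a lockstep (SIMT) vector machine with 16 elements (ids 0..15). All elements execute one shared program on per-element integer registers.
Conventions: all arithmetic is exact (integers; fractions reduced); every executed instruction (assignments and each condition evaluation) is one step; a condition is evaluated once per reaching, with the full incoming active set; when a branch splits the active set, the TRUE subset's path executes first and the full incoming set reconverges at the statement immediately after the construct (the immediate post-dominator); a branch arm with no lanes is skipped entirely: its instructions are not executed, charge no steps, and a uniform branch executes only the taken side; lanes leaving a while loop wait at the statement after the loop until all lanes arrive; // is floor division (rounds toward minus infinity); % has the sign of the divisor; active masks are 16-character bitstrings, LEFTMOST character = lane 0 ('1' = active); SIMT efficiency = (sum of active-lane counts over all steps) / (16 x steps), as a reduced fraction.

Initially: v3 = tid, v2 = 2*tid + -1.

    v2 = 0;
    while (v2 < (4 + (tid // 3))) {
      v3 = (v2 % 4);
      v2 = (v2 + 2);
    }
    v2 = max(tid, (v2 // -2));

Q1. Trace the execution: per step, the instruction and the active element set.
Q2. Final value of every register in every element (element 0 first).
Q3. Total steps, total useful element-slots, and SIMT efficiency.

step 0: v2 <- 0                      1111111111111111
step 1: eval (v2 < (4 + (tid // 3))) 1111111111111111
step 2: v3 <- (v2 % 4)               1111111111111111
step 3: v2 <- (v2 + 2)               1111111111111111
step 4: eval (v2 < (4 + (tid // 3))) 1111111111111111
step 5: v3 <- (v2 % 4)               1111111111111111
step 6: v2 <- (v2 + 2)               1111111111111111
step 7: eval (v2 < (4 + (tid // 3))) 1111111111111111
step 8: v3 <- (v2 % 4)               0001111111111111
step 9: v2 <- (v2 + 2)               0001111111111111
step 10: eval (v2 < (4 + (tid // 3))) 0001111111111111
step 11: v3 <- (v2 % 4)               0000000001111111
step 12: v2 <- (v2 + 2)               0000000001111111
step 13: eval (v2 < (4 + (tid // 3))) 0000000001111111
step 14: v3 <- (v2 % 4)               0000000000000001
step 15: v2 <- (v2 + 2)               0000000000000001
step 16: eval (v2 < (4 + (tid // 3))) 0000000000000001
step 17: v2 <- max(tid, (v2 // -2))   1111111111111111

Answer: 18 steps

v3: 2,2,2,0,0,0,0,0,0,2,2,2,2,2,2,0
v2: 0,1,2,3,4,5,6,7,8,9,10,11,12,13,14,15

steps = 18; useful = 207; efficiency = 207/288 = 23/32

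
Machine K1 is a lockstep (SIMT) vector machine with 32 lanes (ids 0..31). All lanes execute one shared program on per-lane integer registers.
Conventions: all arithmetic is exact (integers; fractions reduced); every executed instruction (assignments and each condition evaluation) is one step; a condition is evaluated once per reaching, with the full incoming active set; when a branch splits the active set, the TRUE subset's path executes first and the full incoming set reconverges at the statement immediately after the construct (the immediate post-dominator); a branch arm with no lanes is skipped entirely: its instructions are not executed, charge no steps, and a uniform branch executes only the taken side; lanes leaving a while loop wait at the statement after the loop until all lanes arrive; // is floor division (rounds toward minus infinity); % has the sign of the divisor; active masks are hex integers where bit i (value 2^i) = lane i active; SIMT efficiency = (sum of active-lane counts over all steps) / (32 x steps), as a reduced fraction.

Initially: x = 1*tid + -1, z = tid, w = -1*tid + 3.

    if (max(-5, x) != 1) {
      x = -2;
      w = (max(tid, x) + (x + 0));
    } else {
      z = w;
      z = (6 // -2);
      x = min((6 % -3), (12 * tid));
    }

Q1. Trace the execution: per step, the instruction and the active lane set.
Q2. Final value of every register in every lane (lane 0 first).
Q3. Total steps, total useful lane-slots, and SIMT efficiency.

step 0: eval (max(-5, x) != 1)       0xffffffff
step 1: x <- -2                      0xfffffffb
step 2: w <- (max(tid, x) + (x + 0)) 0xfffffffb
step 3: z <- w                       0x00000004
step 4: z <- (6 // -2)               0x00000004
step 5: x <- min((6 % -3), (12 * tid)) 0x00000004

Answer: 6 steps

x: -2,-2,0,-2,-2,-2,-2,-2,-2,-2,-2,-2,-2,-2,-2,-2,-2,-2,-2,-2,-2,-2,-2,-2,-2,-2,-2,-2,-2,-2,-2,-2
z: 0,1,-3,3,4,5,6,7,8,9,10,11,12,13,14,15,16,17,18,19,20,21,22,23,24,25,26,27,28,29,30,31
w: -2,-1,1,1,2,3,4,5,6,7,8,9,10,11,12,13,14,15,16,17,18,19,20,21,22,23,24,25,26,27,28,29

steps = 6; useful = 97; efficiency = 97/192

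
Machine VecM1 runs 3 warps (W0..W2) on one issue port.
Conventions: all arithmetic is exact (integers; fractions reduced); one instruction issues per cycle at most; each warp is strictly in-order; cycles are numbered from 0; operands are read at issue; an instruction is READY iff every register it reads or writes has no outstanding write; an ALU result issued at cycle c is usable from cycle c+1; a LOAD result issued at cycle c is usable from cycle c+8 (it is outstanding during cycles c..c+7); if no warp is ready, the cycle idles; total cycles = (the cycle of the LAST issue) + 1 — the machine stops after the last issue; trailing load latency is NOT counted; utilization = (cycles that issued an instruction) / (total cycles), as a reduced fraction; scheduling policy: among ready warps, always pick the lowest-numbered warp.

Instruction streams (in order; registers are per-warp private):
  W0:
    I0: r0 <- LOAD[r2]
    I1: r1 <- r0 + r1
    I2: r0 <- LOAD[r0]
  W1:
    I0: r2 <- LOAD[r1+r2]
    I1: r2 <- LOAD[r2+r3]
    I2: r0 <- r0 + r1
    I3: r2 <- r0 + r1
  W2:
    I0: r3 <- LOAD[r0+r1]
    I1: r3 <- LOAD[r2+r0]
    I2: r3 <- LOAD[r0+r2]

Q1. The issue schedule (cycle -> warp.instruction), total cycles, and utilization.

cycle 0: W0.I0
cycle 1: W1.I0
cycle 2: W2.I0
cycle 3: idle
cycle 4: idle
cycle 5: idle
cycle 6: idle
cycle 7: idle
cycle 8: W0.I1
cycle 9: W0.I2
cycle 10: W1.I1
cycle 11: W1.I2
cycle 12: W2.I1
cycle 13: idle
cycle 14: idle
cycle 15: idle
cycle 16: idle
cycle 17: idle
cycle 18: W1.I3
cycle 19: idle
cycle 20: W2.I2

Answer: 21 cycles, utilization 10/21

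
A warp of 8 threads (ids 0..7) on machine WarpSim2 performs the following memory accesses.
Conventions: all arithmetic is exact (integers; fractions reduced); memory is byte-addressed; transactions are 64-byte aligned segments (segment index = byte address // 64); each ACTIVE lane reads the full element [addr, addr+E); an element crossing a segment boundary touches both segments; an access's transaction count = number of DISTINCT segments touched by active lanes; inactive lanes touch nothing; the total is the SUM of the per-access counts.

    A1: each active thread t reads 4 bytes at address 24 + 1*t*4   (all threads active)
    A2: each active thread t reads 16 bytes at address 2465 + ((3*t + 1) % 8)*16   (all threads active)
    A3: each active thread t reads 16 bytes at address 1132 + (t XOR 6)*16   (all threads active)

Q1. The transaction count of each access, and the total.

A1: 1 transaction
A2: 3 transactions
A3: 3 transactions

Answer: 1,3,3; total 7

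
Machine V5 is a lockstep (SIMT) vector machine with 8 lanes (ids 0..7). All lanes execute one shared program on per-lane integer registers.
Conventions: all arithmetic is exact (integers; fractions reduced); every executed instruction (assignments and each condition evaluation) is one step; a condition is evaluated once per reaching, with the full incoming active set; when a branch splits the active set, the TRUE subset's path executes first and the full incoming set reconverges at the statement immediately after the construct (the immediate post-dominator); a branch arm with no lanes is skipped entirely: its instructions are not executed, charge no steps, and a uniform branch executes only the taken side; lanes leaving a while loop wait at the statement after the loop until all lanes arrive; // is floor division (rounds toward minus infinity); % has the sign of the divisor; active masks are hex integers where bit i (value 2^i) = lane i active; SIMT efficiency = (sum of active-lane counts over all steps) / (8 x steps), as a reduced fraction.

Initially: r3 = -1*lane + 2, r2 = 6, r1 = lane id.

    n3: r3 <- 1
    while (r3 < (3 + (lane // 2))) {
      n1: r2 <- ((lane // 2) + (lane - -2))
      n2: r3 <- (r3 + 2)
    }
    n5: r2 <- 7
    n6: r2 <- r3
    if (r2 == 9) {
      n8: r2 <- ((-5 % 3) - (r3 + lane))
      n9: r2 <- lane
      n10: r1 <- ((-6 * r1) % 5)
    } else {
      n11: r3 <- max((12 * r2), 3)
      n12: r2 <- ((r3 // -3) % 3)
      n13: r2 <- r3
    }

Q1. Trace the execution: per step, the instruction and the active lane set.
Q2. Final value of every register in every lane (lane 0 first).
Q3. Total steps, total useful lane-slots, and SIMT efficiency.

step 0: r3 <- 1                      0xff
step 1: eval (r3 < (3 + (lane // 2))) 0xff
step 2: r2 <- ((lane // 2) + (lane - -2)) 0xff
step 3: r3 <- (r3 + 2)               0xff
step 4: eval (r3 < (3 + (lane // 2))) 0xff
step 5: r2 <- ((lane // 2) + (lane - -2)) 0xfc
step 6: r3 <- (r3 + 2)               0xfc
step 7: eval (r3 < (3 + (lane // 2))) 0xfc
step 8: r2 <- ((lane // 2) + (lane - -2)) 0xc0
step 9: r3 <- (r3 + 2)               0xc0
step 10: eval (r3 < (3 + (lane // 2))) 0xc0
step 11: r2 <- 7                      0xff
step 12: r2 <- r3                     0xff
step 13: eval (r2 == 9)               0xff
step 14: r3 <- max((12 * r2), 3)      0xff
step 15: r2 <- ((r3 // -3) % 3)       0xff
step 16: r2 <- r3                     0xff

Answer: 17 steps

r3: 36,36,60,60,60,60,84,84
r2: 36,36,60,60,60,60,84,84
r1: 0,1,2,3,4,5,6,7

steps = 17; useful = 112; efficiency = 112/136 = 14/17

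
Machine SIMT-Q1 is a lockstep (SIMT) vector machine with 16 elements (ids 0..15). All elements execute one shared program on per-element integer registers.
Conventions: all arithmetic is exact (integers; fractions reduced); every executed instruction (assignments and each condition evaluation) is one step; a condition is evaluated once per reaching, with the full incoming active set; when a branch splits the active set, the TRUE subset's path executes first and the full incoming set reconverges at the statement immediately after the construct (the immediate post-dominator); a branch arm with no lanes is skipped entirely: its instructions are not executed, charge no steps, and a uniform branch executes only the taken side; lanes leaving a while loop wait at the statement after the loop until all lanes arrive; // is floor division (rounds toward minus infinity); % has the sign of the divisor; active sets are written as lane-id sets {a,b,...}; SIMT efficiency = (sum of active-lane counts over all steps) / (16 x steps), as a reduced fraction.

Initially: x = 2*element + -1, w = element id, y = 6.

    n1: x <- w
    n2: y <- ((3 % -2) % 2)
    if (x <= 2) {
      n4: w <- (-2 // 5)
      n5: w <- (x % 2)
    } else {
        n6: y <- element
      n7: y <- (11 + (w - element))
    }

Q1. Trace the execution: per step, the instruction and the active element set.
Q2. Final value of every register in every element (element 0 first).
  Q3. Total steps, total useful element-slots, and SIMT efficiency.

step 0: x <- w                       {0,1,2,3,4,5,6,7,8,9,10,11,12,13,14,15}
step 1: y <- ((3 % -2) % 2)          {0,1,2,3,4,5,6,7,8,9,10,11,12,13,14,15}
step 2: eval (x <= 2)                {0,1,2,3,4,5,6,7,8,9,10,11,12,13,14,15}
step 3: w <- (-2 // 5)               {0,1,2}
step 4: w <- (x % 2)                 {0,1,2}
step 5: y <- element                 {3,4,5,6,7,8,9,10,11,12,13,14,15}
step 6: y <- (11 + (w - element))    {3,4,5,6,7,8,9,10,11,12,13,14,15}

Answer: 7 steps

x: 0,1,2,3,4,5,6,7,8,9,10,11,12,13,14,15
w: 0,1,0,3,4,5,6,7,8,9,10,11,12,13,14,15
y: 1,1,1,11,11,11,11,11,11,11,11,11,11,11,11,11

steps = 7; useful = 80; efficiency = 80/112 = 5/7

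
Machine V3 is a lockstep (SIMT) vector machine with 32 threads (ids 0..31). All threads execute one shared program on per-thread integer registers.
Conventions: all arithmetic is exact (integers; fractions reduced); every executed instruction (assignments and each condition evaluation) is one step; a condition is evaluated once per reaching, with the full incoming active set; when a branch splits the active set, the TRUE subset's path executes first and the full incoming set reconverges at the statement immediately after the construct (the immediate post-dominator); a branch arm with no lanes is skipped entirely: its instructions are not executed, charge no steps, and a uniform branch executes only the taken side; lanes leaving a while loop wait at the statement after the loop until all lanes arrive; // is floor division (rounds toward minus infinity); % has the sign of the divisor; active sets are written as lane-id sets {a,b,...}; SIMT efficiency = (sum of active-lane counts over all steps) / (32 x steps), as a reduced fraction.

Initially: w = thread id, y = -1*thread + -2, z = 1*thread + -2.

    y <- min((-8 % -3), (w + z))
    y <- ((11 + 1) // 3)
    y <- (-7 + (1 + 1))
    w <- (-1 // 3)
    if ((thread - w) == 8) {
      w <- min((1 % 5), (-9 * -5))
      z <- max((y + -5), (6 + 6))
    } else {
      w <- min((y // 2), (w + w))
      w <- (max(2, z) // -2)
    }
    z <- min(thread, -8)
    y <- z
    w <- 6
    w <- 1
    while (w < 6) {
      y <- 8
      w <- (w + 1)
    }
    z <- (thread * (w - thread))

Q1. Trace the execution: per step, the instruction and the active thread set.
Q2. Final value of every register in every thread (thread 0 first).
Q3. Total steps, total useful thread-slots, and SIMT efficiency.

step 0: y <- min((-8 % -3), (w + z)) {0,1,2,3,4,5,6,7,8,9,10,11,12,13,14,15,16,17,18,19,20,21,22,23,24,25,26,27,28,29,30,31}
step 1: y <- ((11 + 1) // 3)         {0,1,2,3,4,5,6,7,8,9,10,11,12,13,14,15,16,17,18,19,20,21,22,23,24,25,26,27,28,29,30,31}
step 2: y <- (-7 + (1 + 1))          {0,1,2,3,4,5,6,7,8,9,10,11,12,13,14,15,16,17,18,19,20,21,22,23,24,25,26,27,28,29,30,31}
step 3: w <- (-1 // 3)               {0,1,2,3,4,5,6,7,8,9,10,11,12,13,14,15,16,17,18,19,20,21,22,23,24,25,26,27,28,29,30,31}
step 4: eval ((thread - w) == 8)     {0,1,2,3,4,5,6,7,8,9,10,11,12,13,14,15,16,17,18,19,20,21,22,23,24,25,26,27,28,29,30,31}
step 5: w <- min((1 % 5), (-9 * -5)) {7}
step 6: z <- max((y + -5), (6 + 6))  {7}
step 7: w <- min((y // 2), (w + w))  {0,1,2,3,4,5,6,8,9,10,11,12,13,14,15,16,17,18,19,20,21,22,23,24,25,26,27,28,29,30,31}
step 8: w <- (max(2, z) // -2)       {0,1,2,3,4,5,6,8,9,10,11,12,13,14,15,16,17,18,19,20,21,22,23,24,25,26,27,28,29,30,31}
step 9: z <- min(thread, -8)         {0,1,2,3,4,5,6,7,8,9,10,11,12,13,14,15,16,17,18,19,20,21,22,23,24,25,26,27,28,29,30,31}
step 10: y <- z                       {0,1,2,3,4,5,6,7,8,9,10,11,12,13,14,15,16,17,18,19,20,21,22,23,24,25,26,27,28,29,30,31}
step 11: w <- 6                       {0,1,2,3,4,5,6,7,8,9,10,11,12,13,14,15,16,17,18,19,20,21,22,23,24,25,26,27,28,29,30,31}
step 12: w <- 1                       {0,1,2,3,4,5,6,7,8,9,10,11,12,13,14,15,16,17,18,19,20,21,22,23,24,25,26,27,28,29,30,31}
step 13: eval (w < 6)                 {0,1,2,3,4,5,6,7,8,9,10,11,12,13,14,15,16,17,18,19,20,21,22,23,24,25,26,27,28,29,30,31}
step 14: y <- 8                       {0,1,2,3,4,5,6,7,8,9,10,11,12,13,14,15,16,17,18,19,20,21,22,23,24,25,26,27,28,29,30,31}
step 15: w <- (w + 1)                 {0,1,2,3,4,5,6,7,8,9,10,11,12,13,14,15,16,17,18,19,20,21,22,23,24,25,26,27,28,29,30,31}
step 16: eval (w < 6)                 {0,1,2,3,4,5,6,7,8,9,10,11,12,13,14,15,16,17,18,19,20,21,22,23,24,25,26,27,28,29,30,31}
step 17: y <- 8                       {0,1,2,3,4,5,6,7,8,9,10,11,12,13,14,15,16,17,18,19,20,21,22,23,24,25,26,27,28,29,30,31}
step 18: w <- (w + 1)                 {0,1,2,3,4,5,6,7,8,9,10,11,12,13,14,15,16,17,18,19,20,21,22,23,24,25,26,27,28,29,30,31}
step 19: eval (w < 6)                 {0,1,2,3,4,5,6,7,8,9,10,11,12,13,14,15,16,17,18,19,20,21,22,23,24,25,26,27,28,29,30,31}
step 20: y <- 8                       {0,1,2,3,4,5,6,7,8,9,10,11,12,13,14,15,16,17,18,19,20,21,22,23,24,25,26,27,28,29,30,31}
step 21: w <- (w + 1)                 {0,1,2,3,4,5,6,7,8,9,10,11,12,13,14,15,16,17,18,19,20,21,22,23,24,25,26,27,28,29,30,31}
step 22: eval (w < 6)                 {0,1,2,3,4,5,6,7,8,9,10,11,12,13,14,15,16,17,18,19,20,21,22,23,24,25,26,27,28,29,30,31}
step 23: y <- 8                       {0,1,2,3,4,5,6,7,8,9,10,11,12,13,14,15,16,17,18,19,20,21,22,23,24,25,26,27,28,29,30,31}
step 24: w <- (w + 1)                 {0,1,2,3,4,5,6,7,8,9,10,11,12,13,14,15,16,17,18,19,20,21,22,23,24,25,26,27,28,29,30,31}
step 25: eval (w < 6)                 {0,1,2,3,4,5,6,7,8,9,10,11,12,13,14,15,16,17,18,19,20,21,22,23,24,25,26,27,28,29,30,31}
step 26: y <- 8                       {0,1,2,3,4,5,6,7,8,9,10,11,12,13,14,15,16,17,18,19,20,21,22,23,24,25,26,27,28,29,30,31}
step 27: w <- (w + 1)                 {0,1,2,3,4,5,6,7,8,9,10,11,12,13,14,15,16,17,18,19,20,21,22,23,24,25,26,27,28,29,30,31}
step 28: eval (w < 6)                 {0,1,2,3,4,5,6,7,8,9,10,11,12,13,14,15,16,17,18,19,20,21,22,23,24,25,26,27,28,29,30,31}
step 29: z <- (thread * (w - thread)) {0,1,2,3,4,5,6,7,8,9,10,11,12,13,14,15,16,17,18,19,20,21,22,23,24,25,26,27,28,29,30,31}

Answer: 30 steps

w: 6,6,6,6,6,6,6,6,6,6,6,6,6,6,6,6,6,6,6,6,6,6,6,6,6,6,6,6,6,6,6,6
y: 8,8,8,8,8,8,8,8,8,8,8,8,8,8,8,8,8,8,8,8,8,8,8,8,8,8,8,8,8,8,8,8
z: 0,5,8,9,8,5,0,-7,-16,-27,-40,-55,-72,-91,-112,-135,-160,-187,-216,-247,-280,-315,-352,-391,-432,-475,-520,-567,-616,-667,-720,-775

steps = 30; useful = 896; efficiency = 896/960 = 14/15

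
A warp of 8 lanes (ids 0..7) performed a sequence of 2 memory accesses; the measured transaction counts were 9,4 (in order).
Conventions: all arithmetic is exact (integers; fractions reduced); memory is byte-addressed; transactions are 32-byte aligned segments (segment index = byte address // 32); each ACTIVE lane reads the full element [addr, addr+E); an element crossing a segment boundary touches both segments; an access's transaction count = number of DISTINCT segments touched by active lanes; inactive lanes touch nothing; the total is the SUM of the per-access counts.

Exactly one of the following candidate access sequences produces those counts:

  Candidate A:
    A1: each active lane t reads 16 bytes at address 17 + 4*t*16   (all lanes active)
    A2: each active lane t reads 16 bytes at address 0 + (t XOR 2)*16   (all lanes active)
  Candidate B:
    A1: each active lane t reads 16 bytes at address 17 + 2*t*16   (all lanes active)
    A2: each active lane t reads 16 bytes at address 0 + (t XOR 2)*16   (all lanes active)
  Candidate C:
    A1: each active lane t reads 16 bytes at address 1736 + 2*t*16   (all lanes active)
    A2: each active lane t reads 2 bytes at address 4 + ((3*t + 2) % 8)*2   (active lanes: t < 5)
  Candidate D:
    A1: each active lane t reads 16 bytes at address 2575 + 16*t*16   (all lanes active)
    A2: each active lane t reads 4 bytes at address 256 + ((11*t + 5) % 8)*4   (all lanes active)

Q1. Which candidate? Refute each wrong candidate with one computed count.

A: A1 gives 16 transactions, not 9
C: A1 gives 8 transactions, not 9
D: A1 gives 8 transactions, not 9
B: all counts match (9,4)

Answer: B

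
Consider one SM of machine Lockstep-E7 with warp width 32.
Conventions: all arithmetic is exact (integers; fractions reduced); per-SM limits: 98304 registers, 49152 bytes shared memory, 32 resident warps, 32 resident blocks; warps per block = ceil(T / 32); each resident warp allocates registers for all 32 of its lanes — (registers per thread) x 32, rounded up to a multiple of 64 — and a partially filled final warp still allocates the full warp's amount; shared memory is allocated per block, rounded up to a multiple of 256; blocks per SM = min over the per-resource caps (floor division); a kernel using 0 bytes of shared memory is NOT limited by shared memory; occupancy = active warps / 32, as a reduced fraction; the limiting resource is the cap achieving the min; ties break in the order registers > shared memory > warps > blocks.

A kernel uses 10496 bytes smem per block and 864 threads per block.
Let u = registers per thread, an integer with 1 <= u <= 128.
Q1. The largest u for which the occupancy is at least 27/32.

Answer: u = 112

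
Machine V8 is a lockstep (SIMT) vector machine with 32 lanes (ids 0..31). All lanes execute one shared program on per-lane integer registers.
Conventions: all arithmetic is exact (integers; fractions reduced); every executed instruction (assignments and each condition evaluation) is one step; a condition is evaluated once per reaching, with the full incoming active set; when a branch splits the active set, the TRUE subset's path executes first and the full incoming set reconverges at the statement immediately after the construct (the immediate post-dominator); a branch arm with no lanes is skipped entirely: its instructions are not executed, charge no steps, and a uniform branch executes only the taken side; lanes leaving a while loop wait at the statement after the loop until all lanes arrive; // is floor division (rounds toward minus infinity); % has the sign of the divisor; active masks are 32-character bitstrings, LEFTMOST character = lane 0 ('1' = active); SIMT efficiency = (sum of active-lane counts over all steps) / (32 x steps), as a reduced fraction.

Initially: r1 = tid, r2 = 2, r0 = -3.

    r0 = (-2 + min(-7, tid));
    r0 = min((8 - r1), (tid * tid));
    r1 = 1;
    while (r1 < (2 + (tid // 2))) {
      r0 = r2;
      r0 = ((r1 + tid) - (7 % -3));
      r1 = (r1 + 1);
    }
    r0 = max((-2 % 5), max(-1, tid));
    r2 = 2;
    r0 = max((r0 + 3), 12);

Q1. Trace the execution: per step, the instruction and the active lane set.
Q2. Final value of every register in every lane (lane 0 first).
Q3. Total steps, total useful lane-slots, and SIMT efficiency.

step 0: r0 <- (-2 + min(-7, tid))    11111111111111111111111111111111
step 1: r0 <- min((8 - r1), (tid * tid)) 11111111111111111111111111111111
step 2: r1 <- 1                      11111111111111111111111111111111
step 3: eval (r1 < (2 + (tid // 2))) 11111111111111111111111111111111
step 4: r0 <- r2                     11111111111111111111111111111111
step 5: r0 <- ((r1 + tid) - (7 % -3)) 11111111111111111111111111111111
step 6: r1 <- (r1 + 1)               11111111111111111111111111111111
step 7: eval (r1 < (2 + (tid // 2))) 11111111111111111111111111111111
step 8: r0 <- r2                     00111111111111111111111111111111
step 9: r0 <- ((r1 + tid) - (7 % -3)) 00111111111111111111111111111111
step 10: r1 <- (r1 + 1)               00111111111111111111111111111111
step 11: eval (r1 < (2 + (tid // 2))) 00111111111111111111111111111111
step 12: r0 <- r2                     00001111111111111111111111111111
step 13: r0 <- ((r1 + tid) - (7 % -3)) 00001111111111111111111111111111
step 14: r1 <- (r1 + 1)               00001111111111111111111111111111
step 15: eval (r1 < (2 + (tid // 2))) 00001111111111111111111111111111
step 16: r0 <- r2                     00000011111111111111111111111111
step 17: r0 <- ((r1 + tid) - (7 % -3)) 00000011111111111111111111111111
step 18: r1 <- (r1 + 1)               00000011111111111111111111111111
step 19: eval (r1 < (2 + (tid // 2))) 00000011111111111111111111111111
step 20: r0 <- r2                     00000000111111111111111111111111
step 21: r0 <- ((r1 + tid) - (7 % -3)) 00000000111111111111111111111111
step 22: r1 <- (r1 + 1)               00000000111111111111111111111111
step 23: eval (r1 < (2 + (tid // 2))) 00000000111111111111111111111111
step 24: r0 <- r2                     00000000001111111111111111111111
step 25: r0 <- ((r1 + tid) - (7 % -3)) 00000000001111111111111111111111
step 26: r1 <- (r1 + 1)               00000000001111111111111111111111
step 27: eval (r1 < (2 + (tid // 2))) 00000000001111111111111111111111
step 28: r0 <- r2                     00000000000011111111111111111111
step 29: r0 <- ((r1 + tid) - (7 % -3)) 00000000000011111111111111111111
step 30: r1 <- (r1 + 1)               00000000000011111111111111111111
step 31: eval (r1 < (2 + (tid // 2))) 00000000000011111111111111111111
step 32: r0 <- r2                     00000000000000111111111111111111
step 33: r0 <- ((r1 + tid) - (7 % -3)) 00000000000000111111111111111111
step 34: r1 <- (r1 + 1)               00000000000000111111111111111111
step 35: eval (r1 < (2 + (tid // 2))) 00000000000000111111111111111111
step 36: r0 <- r2                     00000000000000001111111111111111
step 37: r0 <- ((r1 + tid) - (7 % -3)) 00000000000000001111111111111111
step 38: r1 <- (r1 + 1)               00000000000000001111111111111111
step 39: eval (r1 < (2 + (tid // 2))) 00000000000000001111111111111111
step 40: r0 <- r2                     00000000000000000011111111111111
step 41: r0 <- ((r1 + tid) - (7 % -3)) 00000000000000000011111111111111
step 42: r1 <- (r1 + 1)               00000000000000000011111111111111
step 43: eval (r1 < (2 + (tid // 2))) 00000000000000000011111111111111
step 44: r0 <- r2                     00000000000000000000111111111111
step 45: r0 <- ((r1 + tid) - (7 % -3)) 00000000000000000000111111111111
step 46: r1 <- (r1 + 1)               00000000000000000000111111111111
step 47: eval (r1 < (2 + (tid // 2))) 00000000000000000000111111111111
step 48: r0 <- r2                     00000000000000000000001111111111
step 49: r0 <- ((r1 + tid) - (7 % -3)) 00000000000000000000001111111111
step 50: r1 <- (r1 + 1)               00000000000000000000001111111111
step 51: eval (r1 < (2 + (tid // 2))) 00000000000000000000001111111111
step 52: r0 <- r2                     00000000000000000000000011111111
step 53: r0 <- ((r1 + tid) - (7 % -3)) 00000000000000000000000011111111
step 54: r1 <- (r1 + 1)               00000000000000000000000011111111
step 55: eval (r1 < (2 + (tid // 2))) 00000000000000000000000011111111
step 56: r0 <- r2                     00000000000000000000000000111111
step 57: r0 <- ((r1 + tid) - (7 % -3)) 00000000000000000000000000111111
step 58: r1 <- (r1 + 1)               00000000000000000000000000111111
step 59: eval (r1 < (2 + (tid // 2))) 00000000000000000000000000111111
step 60: r0 <- r2                     00000000000000000000000000001111
step 61: r0 <- ((r1 + tid) - (7 % -3)) 00000000000000000000000000001111
step 62: r1 <- (r1 + 1)               00000000000000000000000000001111
step 63: eval (r1 < (2 + (tid // 2))) 00000000000000000000000000001111
step 64: r0 <- r2                     00000000000000000000000000000011
step 65: r0 <- ((r1 + tid) - (7 % -3)) 00000000000000000000000000000011
step 66: r1 <- (r1 + 1)               00000000000000000000000000000011
step 67: eval (r1 < (2 + (tid // 2))) 00000000000000000000000000000011
step 68: r0 <- max((-2 % 5), max(-1, tid)) 11111111111111111111111111111111
step 69: r2 <- 2                      11111111111111111111111111111111
step 70: r0 <- max((r0 + 3), 12)      11111111111111111111111111111111

Answer: 71 steps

r1: 2,2,3,3,4,4,5,5,6,6,7,7,8,8,9,9,10,10,11,11,12,12,13,13,14,14,15,15,16,16,17,17
r2: 2,2,2,2,2,2,2,2,2,2,2,2,2,2,2,2,2,2,2,2,2,2,2,2,2,2,2,2,2,2,2,2
r0: 12,12,12,12,12,12,12,12,12,12,13,14,15,16,17,18,19,20,21,22,23,24,25,26,27,28,29,30,31,32,33,34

steps = 71; useful = 1312; efficiency = 1312/2272 = 41/71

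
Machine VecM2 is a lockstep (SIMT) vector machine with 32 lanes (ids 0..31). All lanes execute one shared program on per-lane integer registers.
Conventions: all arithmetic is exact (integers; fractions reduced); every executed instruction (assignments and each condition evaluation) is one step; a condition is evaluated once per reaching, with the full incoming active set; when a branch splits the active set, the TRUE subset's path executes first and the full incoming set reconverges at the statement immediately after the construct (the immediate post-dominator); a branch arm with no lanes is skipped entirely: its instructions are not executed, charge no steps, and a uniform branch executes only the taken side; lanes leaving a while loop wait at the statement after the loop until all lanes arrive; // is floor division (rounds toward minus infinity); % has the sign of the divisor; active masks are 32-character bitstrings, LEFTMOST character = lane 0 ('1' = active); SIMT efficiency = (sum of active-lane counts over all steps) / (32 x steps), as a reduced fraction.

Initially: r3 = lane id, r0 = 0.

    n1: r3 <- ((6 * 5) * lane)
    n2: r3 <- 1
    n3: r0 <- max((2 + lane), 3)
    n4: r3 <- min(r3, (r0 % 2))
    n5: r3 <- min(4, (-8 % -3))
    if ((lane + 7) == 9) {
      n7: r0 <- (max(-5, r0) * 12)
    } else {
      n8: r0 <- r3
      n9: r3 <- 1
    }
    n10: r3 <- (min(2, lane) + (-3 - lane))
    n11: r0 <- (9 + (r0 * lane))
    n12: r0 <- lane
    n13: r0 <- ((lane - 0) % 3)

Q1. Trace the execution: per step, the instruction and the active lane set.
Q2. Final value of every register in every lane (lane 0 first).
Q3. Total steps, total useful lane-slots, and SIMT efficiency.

step 0: r3 <- ((6 * 5) * lane)       11111111111111111111111111111111
step 1: r3 <- 1                      11111111111111111111111111111111
step 2: r0 <- max((2 + lane), 3)     11111111111111111111111111111111
step 3: r3 <- min(r3, (r0 % 2))      11111111111111111111111111111111
step 4: r3 <- min(4, (-8 % -3))      11111111111111111111111111111111
step 5: eval ((lane + 7) == 9)       11111111111111111111111111111111
step 6: r0 <- (max(-5, r0) * 12)     00100000000000000000000000000000
step 7: r0 <- r3                     11011111111111111111111111111111
step 8: r3 <- 1                      11011111111111111111111111111111
step 9: r3 <- (min(2, lane) + (-3 - lane)) 11111111111111111111111111111111
step 10: r0 <- (9 + (r0 * lane))      11111111111111111111111111111111
step 11: r0 <- lane                   11111111111111111111111111111111
step 12: r0 <- ((lane - 0) % 3)       11111111111111111111111111111111

Answer: 13 steps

r3: -3,-3,-3,-4,-5,-6,-7,-8,-9,-10,-11,-12,-13,-14,-15,-16,-17,-18,-19,-20,-21,-22,-23,-24,-25,-26,-27,-28,-29,-30,-31,-32
r0: 0,1,2,0,1,2,0,1,2,0,1,2,0,1,2,0,1,2,0,1,2,0,1,2,0,1,2,0,1,2,0,1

steps = 13; useful = 383; efficiency = 383/416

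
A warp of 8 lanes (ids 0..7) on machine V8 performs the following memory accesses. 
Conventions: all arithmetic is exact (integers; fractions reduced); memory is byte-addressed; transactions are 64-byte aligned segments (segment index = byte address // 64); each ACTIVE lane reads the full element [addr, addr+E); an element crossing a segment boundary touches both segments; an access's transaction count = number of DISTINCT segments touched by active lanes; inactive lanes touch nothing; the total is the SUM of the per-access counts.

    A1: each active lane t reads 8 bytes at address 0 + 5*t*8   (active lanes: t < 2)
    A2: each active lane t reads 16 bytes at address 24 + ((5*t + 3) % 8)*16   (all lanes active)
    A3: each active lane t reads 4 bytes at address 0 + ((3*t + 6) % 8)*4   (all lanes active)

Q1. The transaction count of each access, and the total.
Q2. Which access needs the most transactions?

A1: 1 transaction
A2: 3 transactions
A3: 1 transaction

Answer: 1,3,1; total 5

Answer: A2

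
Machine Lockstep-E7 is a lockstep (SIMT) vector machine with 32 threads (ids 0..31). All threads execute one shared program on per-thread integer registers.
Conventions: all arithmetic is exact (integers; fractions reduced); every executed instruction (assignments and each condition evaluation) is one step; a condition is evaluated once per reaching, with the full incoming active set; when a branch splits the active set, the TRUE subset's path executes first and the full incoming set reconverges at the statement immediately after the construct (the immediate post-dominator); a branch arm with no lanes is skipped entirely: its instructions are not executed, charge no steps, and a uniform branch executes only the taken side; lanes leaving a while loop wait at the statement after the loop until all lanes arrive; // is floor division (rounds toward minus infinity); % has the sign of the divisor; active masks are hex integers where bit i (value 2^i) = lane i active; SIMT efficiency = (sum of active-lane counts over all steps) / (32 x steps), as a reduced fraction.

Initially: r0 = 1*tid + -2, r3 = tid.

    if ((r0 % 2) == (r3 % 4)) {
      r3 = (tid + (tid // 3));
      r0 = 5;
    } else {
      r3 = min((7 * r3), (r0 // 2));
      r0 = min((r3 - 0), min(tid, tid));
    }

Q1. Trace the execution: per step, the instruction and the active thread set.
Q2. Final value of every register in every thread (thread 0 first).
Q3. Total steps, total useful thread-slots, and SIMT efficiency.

step 0: eval ((r0 % 2) == (r3 % 4))  0xffffffff
step 1: r3 <- (tid + (tid // 3))     0x33333333
step 2: r0 <- 5                      0x33333333
step 3: r3 <- min((7 * r3), (r0 // 2)) 0xcccccccc
step 4: r0 <- min((r3 - 0), min(tid, tid)) 0xcccccccc

Answer: 5 steps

r0: 5,5,0,0,5,5,2,2,5,5,4,4,5,5,6,6,5,5,8,8,5,5,10,10,5,5,12,12,5,5,14,14
r3: 0,1,0,0,5,6,2,2,10,12,4,4,16,17,6,6,21,22,8,8,26,28,10,10,32,33,12,12,37,38,14,14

steps = 5; useful = 96; efficiency = 96/160 = 3/5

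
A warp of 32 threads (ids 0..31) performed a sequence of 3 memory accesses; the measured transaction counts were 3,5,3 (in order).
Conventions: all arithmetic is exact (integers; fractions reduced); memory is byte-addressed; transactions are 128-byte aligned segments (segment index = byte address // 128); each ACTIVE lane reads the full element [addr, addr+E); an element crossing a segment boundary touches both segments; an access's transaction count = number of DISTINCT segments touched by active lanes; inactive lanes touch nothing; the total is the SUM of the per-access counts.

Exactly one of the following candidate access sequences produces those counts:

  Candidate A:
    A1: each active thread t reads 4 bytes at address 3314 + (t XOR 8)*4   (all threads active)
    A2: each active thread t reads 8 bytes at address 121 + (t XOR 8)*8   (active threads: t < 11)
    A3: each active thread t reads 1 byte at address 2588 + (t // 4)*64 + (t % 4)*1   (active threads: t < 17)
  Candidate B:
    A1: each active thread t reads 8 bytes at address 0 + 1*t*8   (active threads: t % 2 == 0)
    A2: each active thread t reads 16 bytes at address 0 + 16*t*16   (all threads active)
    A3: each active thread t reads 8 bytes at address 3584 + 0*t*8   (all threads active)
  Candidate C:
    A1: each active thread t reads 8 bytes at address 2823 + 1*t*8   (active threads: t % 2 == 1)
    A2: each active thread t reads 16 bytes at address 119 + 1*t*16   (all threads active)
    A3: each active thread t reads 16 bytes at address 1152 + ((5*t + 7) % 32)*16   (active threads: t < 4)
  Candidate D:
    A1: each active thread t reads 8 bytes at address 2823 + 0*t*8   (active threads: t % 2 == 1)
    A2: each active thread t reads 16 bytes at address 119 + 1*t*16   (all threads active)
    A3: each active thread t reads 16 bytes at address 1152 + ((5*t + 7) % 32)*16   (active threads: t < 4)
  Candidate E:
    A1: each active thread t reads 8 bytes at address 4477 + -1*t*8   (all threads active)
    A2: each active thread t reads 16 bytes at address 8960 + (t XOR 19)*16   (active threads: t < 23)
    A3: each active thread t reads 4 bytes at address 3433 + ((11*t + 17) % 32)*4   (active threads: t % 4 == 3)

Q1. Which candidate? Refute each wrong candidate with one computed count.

A: A1 gives 2 transactions, not 3
B: A1 gives 2 transactions, not 3
D: A1 gives 1 transaction, not 3
E: A2 gives 3 transactions, not 5
C: all counts match (3,5,3)

Answer: C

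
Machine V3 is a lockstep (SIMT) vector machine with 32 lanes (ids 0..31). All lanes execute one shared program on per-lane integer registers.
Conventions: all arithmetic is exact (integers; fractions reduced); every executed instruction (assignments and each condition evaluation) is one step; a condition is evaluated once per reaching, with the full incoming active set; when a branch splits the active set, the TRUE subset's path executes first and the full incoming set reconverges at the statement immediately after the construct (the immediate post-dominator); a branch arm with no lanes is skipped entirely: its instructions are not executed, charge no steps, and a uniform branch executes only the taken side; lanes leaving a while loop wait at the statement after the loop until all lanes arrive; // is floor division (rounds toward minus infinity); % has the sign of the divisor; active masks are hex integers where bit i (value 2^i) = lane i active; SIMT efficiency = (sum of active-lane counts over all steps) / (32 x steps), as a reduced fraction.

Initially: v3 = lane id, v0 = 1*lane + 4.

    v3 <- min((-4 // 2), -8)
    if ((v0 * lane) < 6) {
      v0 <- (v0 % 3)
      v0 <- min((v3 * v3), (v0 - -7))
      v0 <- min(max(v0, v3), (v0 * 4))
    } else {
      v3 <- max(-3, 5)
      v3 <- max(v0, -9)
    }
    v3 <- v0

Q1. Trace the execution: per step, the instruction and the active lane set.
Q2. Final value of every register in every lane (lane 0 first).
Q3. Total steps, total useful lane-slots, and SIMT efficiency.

step 0: v3 <- min((-4 // 2), -8)     0xffffffff
step 1: eval ((v0 * lane) < 6)       0xffffffff
step 2: v0 <- (v0 % 3)               0x00000003
step 3: v0 <- min((v3 * v3), (v0 - -7)) 0x00000003
step 4: v0 <- min(max(v0, v3), (v0 * 4)) 0x00000003
step 5: v3 <- max(-3, 5)             0xfffffffc
step 6: v3 <- max(v0, -9)            0xfffffffc
step 7: v3 <- v0                     0xffffffff

Answer: 8 steps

v3: 8,9,6,7,8,9,10,11,12,13,14,15,16,17,18,19,20,21,22,23,24,25,26,27,28,29,30,31,32,33,34,35
v0: 8,9,6,7,8,9,10,11,12,13,14,15,16,17,18,19,20,21,22,23,24,25,26,27,28,29,30,31,32,33,34,35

steps = 8; useful = 162; efficiency = 162/256 = 81/128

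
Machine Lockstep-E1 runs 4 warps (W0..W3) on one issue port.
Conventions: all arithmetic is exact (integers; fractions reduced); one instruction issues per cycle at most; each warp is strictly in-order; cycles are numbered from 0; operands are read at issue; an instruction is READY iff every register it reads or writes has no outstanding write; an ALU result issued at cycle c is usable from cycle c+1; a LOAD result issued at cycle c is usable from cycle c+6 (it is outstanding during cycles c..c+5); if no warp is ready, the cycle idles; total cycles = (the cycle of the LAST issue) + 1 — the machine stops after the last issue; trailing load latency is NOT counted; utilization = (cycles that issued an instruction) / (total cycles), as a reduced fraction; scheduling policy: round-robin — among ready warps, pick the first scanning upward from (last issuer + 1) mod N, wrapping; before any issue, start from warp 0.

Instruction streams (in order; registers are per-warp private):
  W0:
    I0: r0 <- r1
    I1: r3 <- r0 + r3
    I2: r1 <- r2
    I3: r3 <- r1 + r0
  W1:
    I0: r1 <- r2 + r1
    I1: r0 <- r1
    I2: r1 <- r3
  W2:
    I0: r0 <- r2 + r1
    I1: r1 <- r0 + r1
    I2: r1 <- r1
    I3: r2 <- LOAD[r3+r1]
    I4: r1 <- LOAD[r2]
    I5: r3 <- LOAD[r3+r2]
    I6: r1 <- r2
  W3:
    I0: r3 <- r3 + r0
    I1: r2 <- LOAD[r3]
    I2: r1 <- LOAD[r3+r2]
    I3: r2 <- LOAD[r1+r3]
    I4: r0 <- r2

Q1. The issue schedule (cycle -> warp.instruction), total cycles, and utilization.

cycle 0: W0.I0
cycle 1: W1.I0
cycle 2: W2.I0
cycle 3: W3.I0
cycle 4: W0.I1
cycle 5: W1.I1
cycle 6: W2.I1
cycle 7: W3.I1
cycle 8: W0.I2
cycle 9: W1.I2
cycle 10: W2.I2
cycle 11: W0.I3
cycle 12: W2.I3
cycle 13: W3.I2
cycle 14: idle
cycle 15: idle
cycle 16: idle
cycle 17: idle
cycle 18: W2.I4
cycle 19: W3.I3
cycle 20: W2.I5
cycle 21: idle
cycle 22: idle
cycle 23: idle
cycle 24: W2.I6
cycle 25: W3.I4

Answer: 26 cycles, utilization 19/26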